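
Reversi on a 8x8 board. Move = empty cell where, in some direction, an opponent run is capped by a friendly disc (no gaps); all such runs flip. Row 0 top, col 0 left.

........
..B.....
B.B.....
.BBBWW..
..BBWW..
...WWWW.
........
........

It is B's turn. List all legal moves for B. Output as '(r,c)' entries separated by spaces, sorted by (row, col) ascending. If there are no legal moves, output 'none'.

Answer: (2,5) (3,6) (4,6) (6,3) (6,4) (6,5) (6,6)

Derivation:
(2,3): no bracket -> illegal
(2,4): no bracket -> illegal
(2,5): flips 1 -> legal
(2,6): no bracket -> illegal
(3,6): flips 2 -> legal
(4,6): flips 2 -> legal
(4,7): no bracket -> illegal
(5,2): no bracket -> illegal
(5,7): no bracket -> illegal
(6,2): no bracket -> illegal
(6,3): flips 1 -> legal
(6,4): flips 1 -> legal
(6,5): flips 1 -> legal
(6,6): flips 2 -> legal
(6,7): no bracket -> illegal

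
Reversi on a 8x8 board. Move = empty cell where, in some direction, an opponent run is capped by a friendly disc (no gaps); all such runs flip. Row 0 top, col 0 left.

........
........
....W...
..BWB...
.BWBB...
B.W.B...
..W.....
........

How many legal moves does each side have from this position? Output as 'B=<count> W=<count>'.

Answer: B=6 W=10

Derivation:
-- B to move --
(1,3): no bracket -> illegal
(1,4): flips 1 -> legal
(1,5): no bracket -> illegal
(2,2): flips 1 -> legal
(2,3): flips 1 -> legal
(2,5): no bracket -> illegal
(3,1): no bracket -> illegal
(3,5): no bracket -> illegal
(5,1): no bracket -> illegal
(5,3): no bracket -> illegal
(6,1): flips 1 -> legal
(6,3): flips 1 -> legal
(7,1): no bracket -> illegal
(7,2): flips 3 -> legal
(7,3): no bracket -> illegal
B mobility = 6
-- W to move --
(2,1): no bracket -> illegal
(2,2): flips 1 -> legal
(2,3): no bracket -> illegal
(2,5): flips 2 -> legal
(3,0): flips 1 -> legal
(3,1): flips 1 -> legal
(3,5): flips 1 -> legal
(4,0): flips 1 -> legal
(4,5): flips 2 -> legal
(5,1): no bracket -> illegal
(5,3): flips 1 -> legal
(5,5): flips 1 -> legal
(6,0): no bracket -> illegal
(6,1): no bracket -> illegal
(6,3): no bracket -> illegal
(6,4): flips 3 -> legal
(6,5): no bracket -> illegal
W mobility = 10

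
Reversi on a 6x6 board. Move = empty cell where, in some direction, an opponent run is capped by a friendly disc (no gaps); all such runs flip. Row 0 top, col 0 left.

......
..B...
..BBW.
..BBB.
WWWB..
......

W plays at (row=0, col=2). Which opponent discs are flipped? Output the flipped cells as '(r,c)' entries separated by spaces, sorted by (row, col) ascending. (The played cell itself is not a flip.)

Dir NW: edge -> no flip
Dir N: edge -> no flip
Dir NE: edge -> no flip
Dir W: first cell '.' (not opp) -> no flip
Dir E: first cell '.' (not opp) -> no flip
Dir SW: first cell '.' (not opp) -> no flip
Dir S: opp run (1,2) (2,2) (3,2) capped by W -> flip
Dir SE: first cell '.' (not opp) -> no flip

Answer: (1,2) (2,2) (3,2)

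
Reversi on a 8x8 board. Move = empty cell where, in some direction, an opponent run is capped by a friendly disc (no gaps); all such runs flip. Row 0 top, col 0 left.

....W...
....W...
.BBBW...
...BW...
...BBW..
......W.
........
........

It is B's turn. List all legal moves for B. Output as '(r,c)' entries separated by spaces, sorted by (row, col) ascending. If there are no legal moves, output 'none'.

(0,3): no bracket -> illegal
(0,5): flips 1 -> legal
(1,3): no bracket -> illegal
(1,5): flips 1 -> legal
(2,5): flips 2 -> legal
(3,5): flips 1 -> legal
(3,6): no bracket -> illegal
(4,6): flips 1 -> legal
(4,7): no bracket -> illegal
(5,4): no bracket -> illegal
(5,5): no bracket -> illegal
(5,7): no bracket -> illegal
(6,5): no bracket -> illegal
(6,6): no bracket -> illegal
(6,7): flips 3 -> legal

Answer: (0,5) (1,5) (2,5) (3,5) (4,6) (6,7)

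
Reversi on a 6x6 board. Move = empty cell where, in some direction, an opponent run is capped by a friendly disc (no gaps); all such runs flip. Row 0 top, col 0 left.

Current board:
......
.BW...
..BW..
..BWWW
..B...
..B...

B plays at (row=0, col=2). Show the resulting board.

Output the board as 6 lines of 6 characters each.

Place B at (0,2); scan 8 dirs for brackets.
Dir NW: edge -> no flip
Dir N: edge -> no flip
Dir NE: edge -> no flip
Dir W: first cell '.' (not opp) -> no flip
Dir E: first cell '.' (not opp) -> no flip
Dir SW: first cell 'B' (not opp) -> no flip
Dir S: opp run (1,2) capped by B -> flip
Dir SE: first cell '.' (not opp) -> no flip
All flips: (1,2)

Answer: ..B...
.BB...
..BW..
..BWWW
..B...
..B...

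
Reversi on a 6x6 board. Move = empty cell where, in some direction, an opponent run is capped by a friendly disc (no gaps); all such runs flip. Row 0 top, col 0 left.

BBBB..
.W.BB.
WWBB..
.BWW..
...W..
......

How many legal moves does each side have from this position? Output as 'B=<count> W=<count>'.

-- B to move --
(1,0): no bracket -> illegal
(1,2): no bracket -> illegal
(2,4): no bracket -> illegal
(3,0): no bracket -> illegal
(3,4): flips 2 -> legal
(4,1): flips 1 -> legal
(4,2): flips 1 -> legal
(4,4): flips 1 -> legal
(5,2): no bracket -> illegal
(5,3): flips 2 -> legal
(5,4): no bracket -> illegal
B mobility = 5
-- W to move --
(0,4): no bracket -> illegal
(0,5): flips 2 -> legal
(1,0): no bracket -> illegal
(1,2): flips 1 -> legal
(1,5): no bracket -> illegal
(2,4): flips 2 -> legal
(2,5): no bracket -> illegal
(3,0): flips 1 -> legal
(3,4): no bracket -> illegal
(4,0): no bracket -> illegal
(4,1): flips 1 -> legal
(4,2): flips 1 -> legal
W mobility = 6

Answer: B=5 W=6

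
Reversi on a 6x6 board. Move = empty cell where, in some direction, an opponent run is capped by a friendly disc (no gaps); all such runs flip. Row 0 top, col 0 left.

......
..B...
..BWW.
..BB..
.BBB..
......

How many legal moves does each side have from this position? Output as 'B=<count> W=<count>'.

-- B to move --
(1,3): flips 1 -> legal
(1,4): flips 1 -> legal
(1,5): flips 1 -> legal
(2,5): flips 2 -> legal
(3,4): flips 1 -> legal
(3,5): no bracket -> illegal
B mobility = 5
-- W to move --
(0,1): flips 1 -> legal
(0,2): no bracket -> illegal
(0,3): no bracket -> illegal
(1,1): no bracket -> illegal
(1,3): no bracket -> illegal
(2,1): flips 1 -> legal
(3,0): no bracket -> illegal
(3,1): no bracket -> illegal
(3,4): no bracket -> illegal
(4,0): no bracket -> illegal
(4,4): no bracket -> illegal
(5,0): flips 2 -> legal
(5,1): flips 2 -> legal
(5,2): no bracket -> illegal
(5,3): flips 2 -> legal
(5,4): no bracket -> illegal
W mobility = 5

Answer: B=5 W=5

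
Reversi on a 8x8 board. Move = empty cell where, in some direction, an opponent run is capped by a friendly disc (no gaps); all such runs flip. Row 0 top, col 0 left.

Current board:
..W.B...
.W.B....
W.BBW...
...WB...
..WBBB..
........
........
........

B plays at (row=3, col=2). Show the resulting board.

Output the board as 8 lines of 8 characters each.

Answer: ..W.B...
.W.B....
W.BBW...
..BBB...
..WBBB..
........
........
........

Derivation:
Place B at (3,2); scan 8 dirs for brackets.
Dir NW: first cell '.' (not opp) -> no flip
Dir N: first cell 'B' (not opp) -> no flip
Dir NE: first cell 'B' (not opp) -> no flip
Dir W: first cell '.' (not opp) -> no flip
Dir E: opp run (3,3) capped by B -> flip
Dir SW: first cell '.' (not opp) -> no flip
Dir S: opp run (4,2), next='.' -> no flip
Dir SE: first cell 'B' (not opp) -> no flip
All flips: (3,3)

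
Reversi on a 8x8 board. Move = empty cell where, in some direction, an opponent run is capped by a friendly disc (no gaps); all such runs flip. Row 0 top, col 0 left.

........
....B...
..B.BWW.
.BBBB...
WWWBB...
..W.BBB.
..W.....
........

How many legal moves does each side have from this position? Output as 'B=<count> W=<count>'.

Answer: B=8 W=8

Derivation:
-- B to move --
(1,5): no bracket -> illegal
(1,6): flips 1 -> legal
(1,7): no bracket -> illegal
(2,7): flips 2 -> legal
(3,0): no bracket -> illegal
(3,5): no bracket -> illegal
(3,6): flips 1 -> legal
(3,7): no bracket -> illegal
(5,0): flips 1 -> legal
(5,1): flips 2 -> legal
(5,3): flips 1 -> legal
(6,1): flips 1 -> legal
(6,3): no bracket -> illegal
(7,1): no bracket -> illegal
(7,2): flips 3 -> legal
(7,3): no bracket -> illegal
B mobility = 8
-- W to move --
(0,3): flips 1 -> legal
(0,4): no bracket -> illegal
(0,5): no bracket -> illegal
(1,1): no bracket -> illegal
(1,2): flips 2 -> legal
(1,3): flips 2 -> legal
(1,5): flips 2 -> legal
(2,0): flips 1 -> legal
(2,1): flips 1 -> legal
(2,3): flips 2 -> legal
(3,0): no bracket -> illegal
(3,5): no bracket -> illegal
(4,5): flips 2 -> legal
(4,6): no bracket -> illegal
(4,7): no bracket -> illegal
(5,3): no bracket -> illegal
(5,7): no bracket -> illegal
(6,3): no bracket -> illegal
(6,4): no bracket -> illegal
(6,5): no bracket -> illegal
(6,6): no bracket -> illegal
(6,7): no bracket -> illegal
W mobility = 8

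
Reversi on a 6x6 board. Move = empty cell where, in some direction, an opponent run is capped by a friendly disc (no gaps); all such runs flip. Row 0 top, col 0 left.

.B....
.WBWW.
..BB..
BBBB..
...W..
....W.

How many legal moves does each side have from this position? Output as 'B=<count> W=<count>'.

Answer: B=8 W=4

Derivation:
-- B to move --
(0,0): flips 1 -> legal
(0,2): no bracket -> illegal
(0,3): flips 1 -> legal
(0,4): flips 1 -> legal
(0,5): flips 1 -> legal
(1,0): flips 1 -> legal
(1,5): flips 2 -> legal
(2,0): no bracket -> illegal
(2,1): flips 1 -> legal
(2,4): no bracket -> illegal
(2,5): no bracket -> illegal
(3,4): no bracket -> illegal
(4,2): no bracket -> illegal
(4,4): no bracket -> illegal
(4,5): no bracket -> illegal
(5,2): no bracket -> illegal
(5,3): flips 1 -> legal
(5,5): no bracket -> illegal
B mobility = 8
-- W to move --
(0,0): no bracket -> illegal
(0,2): no bracket -> illegal
(0,3): no bracket -> illegal
(1,0): no bracket -> illegal
(2,0): no bracket -> illegal
(2,1): flips 1 -> legal
(2,4): no bracket -> illegal
(3,4): no bracket -> illegal
(4,0): flips 2 -> legal
(4,1): flips 2 -> legal
(4,2): no bracket -> illegal
(4,4): flips 2 -> legal
W mobility = 4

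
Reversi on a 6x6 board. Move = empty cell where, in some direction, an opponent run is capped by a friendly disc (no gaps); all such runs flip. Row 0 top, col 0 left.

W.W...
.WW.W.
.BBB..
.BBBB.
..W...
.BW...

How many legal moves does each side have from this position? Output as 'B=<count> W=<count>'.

-- B to move --
(0,1): flips 2 -> legal
(0,3): flips 1 -> legal
(0,4): no bracket -> illegal
(0,5): flips 1 -> legal
(1,0): no bracket -> illegal
(1,3): no bracket -> illegal
(1,5): no bracket -> illegal
(2,0): no bracket -> illegal
(2,4): no bracket -> illegal
(2,5): no bracket -> illegal
(4,1): no bracket -> illegal
(4,3): no bracket -> illegal
(5,3): flips 2 -> legal
B mobility = 4
-- W to move --
(1,0): no bracket -> illegal
(1,3): no bracket -> illegal
(2,0): flips 1 -> legal
(2,4): flips 1 -> legal
(2,5): no bracket -> illegal
(3,0): flips 1 -> legal
(3,5): no bracket -> illegal
(4,0): no bracket -> illegal
(4,1): flips 4 -> legal
(4,3): no bracket -> illegal
(4,4): flips 2 -> legal
(4,5): flips 2 -> legal
(5,0): flips 1 -> legal
W mobility = 7

Answer: B=4 W=7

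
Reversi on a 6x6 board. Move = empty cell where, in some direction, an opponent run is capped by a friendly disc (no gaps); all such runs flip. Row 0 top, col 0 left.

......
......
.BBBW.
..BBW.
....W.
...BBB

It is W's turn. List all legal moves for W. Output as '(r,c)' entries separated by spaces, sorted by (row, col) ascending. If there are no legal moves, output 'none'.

(1,0): no bracket -> illegal
(1,1): flips 2 -> legal
(1,2): flips 1 -> legal
(1,3): no bracket -> illegal
(1,4): no bracket -> illegal
(2,0): flips 3 -> legal
(3,0): no bracket -> illegal
(3,1): flips 2 -> legal
(4,1): no bracket -> illegal
(4,2): flips 1 -> legal
(4,3): no bracket -> illegal
(4,5): no bracket -> illegal
(5,2): no bracket -> illegal

Answer: (1,1) (1,2) (2,0) (3,1) (4,2)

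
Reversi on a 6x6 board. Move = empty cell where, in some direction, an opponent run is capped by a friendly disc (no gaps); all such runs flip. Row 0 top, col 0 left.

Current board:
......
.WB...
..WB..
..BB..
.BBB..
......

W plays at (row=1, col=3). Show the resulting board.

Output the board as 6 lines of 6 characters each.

Place W at (1,3); scan 8 dirs for brackets.
Dir NW: first cell '.' (not opp) -> no flip
Dir N: first cell '.' (not opp) -> no flip
Dir NE: first cell '.' (not opp) -> no flip
Dir W: opp run (1,2) capped by W -> flip
Dir E: first cell '.' (not opp) -> no flip
Dir SW: first cell 'W' (not opp) -> no flip
Dir S: opp run (2,3) (3,3) (4,3), next='.' -> no flip
Dir SE: first cell '.' (not opp) -> no flip
All flips: (1,2)

Answer: ......
.WWW..
..WB..
..BB..
.BBB..
......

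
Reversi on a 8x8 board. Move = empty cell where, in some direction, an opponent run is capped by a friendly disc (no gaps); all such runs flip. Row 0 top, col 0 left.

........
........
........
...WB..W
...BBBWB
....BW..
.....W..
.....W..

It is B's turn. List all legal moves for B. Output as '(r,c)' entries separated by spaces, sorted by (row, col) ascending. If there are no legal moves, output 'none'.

(2,2): flips 1 -> legal
(2,3): flips 1 -> legal
(2,4): no bracket -> illegal
(2,6): no bracket -> illegal
(2,7): flips 1 -> legal
(3,2): flips 1 -> legal
(3,5): no bracket -> illegal
(3,6): no bracket -> illegal
(4,2): no bracket -> illegal
(5,6): flips 1 -> legal
(5,7): no bracket -> illegal
(6,4): no bracket -> illegal
(6,6): flips 1 -> legal
(7,4): no bracket -> illegal
(7,6): flips 1 -> legal

Answer: (2,2) (2,3) (2,7) (3,2) (5,6) (6,6) (7,6)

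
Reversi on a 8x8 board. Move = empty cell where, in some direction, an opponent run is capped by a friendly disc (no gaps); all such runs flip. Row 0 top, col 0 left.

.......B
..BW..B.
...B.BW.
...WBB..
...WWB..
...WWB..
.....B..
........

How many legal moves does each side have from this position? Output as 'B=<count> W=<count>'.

Answer: B=12 W=8

Derivation:
-- B to move --
(0,2): no bracket -> illegal
(0,3): flips 1 -> legal
(0,4): no bracket -> illegal
(1,4): flips 1 -> legal
(1,5): no bracket -> illegal
(1,7): flips 1 -> legal
(2,2): flips 2 -> legal
(2,4): no bracket -> illegal
(2,7): flips 1 -> legal
(3,2): flips 3 -> legal
(3,6): flips 1 -> legal
(3,7): no bracket -> illegal
(4,2): flips 2 -> legal
(5,2): flips 3 -> legal
(6,2): flips 2 -> legal
(6,3): flips 4 -> legal
(6,4): flips 2 -> legal
B mobility = 12
-- W to move --
(0,1): no bracket -> illegal
(0,2): no bracket -> illegal
(0,3): no bracket -> illegal
(0,5): no bracket -> illegal
(0,6): flips 1 -> legal
(1,1): flips 1 -> legal
(1,4): no bracket -> illegal
(1,5): no bracket -> illegal
(1,7): no bracket -> illegal
(2,1): no bracket -> illegal
(2,2): no bracket -> illegal
(2,4): flips 2 -> legal
(2,7): no bracket -> illegal
(3,2): no bracket -> illegal
(3,6): flips 3 -> legal
(4,6): flips 1 -> legal
(5,6): flips 1 -> legal
(6,4): no bracket -> illegal
(6,6): flips 1 -> legal
(7,4): no bracket -> illegal
(7,5): no bracket -> illegal
(7,6): flips 1 -> legal
W mobility = 8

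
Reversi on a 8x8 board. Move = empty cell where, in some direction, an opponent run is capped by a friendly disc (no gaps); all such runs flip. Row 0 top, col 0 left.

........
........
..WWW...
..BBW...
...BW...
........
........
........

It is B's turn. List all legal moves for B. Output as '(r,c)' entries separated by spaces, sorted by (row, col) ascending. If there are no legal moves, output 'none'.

(1,1): flips 1 -> legal
(1,2): flips 1 -> legal
(1,3): flips 1 -> legal
(1,4): flips 1 -> legal
(1,5): flips 1 -> legal
(2,1): no bracket -> illegal
(2,5): flips 1 -> legal
(3,1): no bracket -> illegal
(3,5): flips 1 -> legal
(4,5): flips 1 -> legal
(5,3): no bracket -> illegal
(5,4): no bracket -> illegal
(5,5): flips 1 -> legal

Answer: (1,1) (1,2) (1,3) (1,4) (1,5) (2,5) (3,5) (4,5) (5,5)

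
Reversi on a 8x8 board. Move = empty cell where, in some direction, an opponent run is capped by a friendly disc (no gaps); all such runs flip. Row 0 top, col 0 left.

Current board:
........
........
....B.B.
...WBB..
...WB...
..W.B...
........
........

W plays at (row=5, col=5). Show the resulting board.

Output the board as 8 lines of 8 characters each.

Place W at (5,5); scan 8 dirs for brackets.
Dir NW: opp run (4,4) capped by W -> flip
Dir N: first cell '.' (not opp) -> no flip
Dir NE: first cell '.' (not opp) -> no flip
Dir W: opp run (5,4), next='.' -> no flip
Dir E: first cell '.' (not opp) -> no flip
Dir SW: first cell '.' (not opp) -> no flip
Dir S: first cell '.' (not opp) -> no flip
Dir SE: first cell '.' (not opp) -> no flip
All flips: (4,4)

Answer: ........
........
....B.B.
...WBB..
...WW...
..W.BW..
........
........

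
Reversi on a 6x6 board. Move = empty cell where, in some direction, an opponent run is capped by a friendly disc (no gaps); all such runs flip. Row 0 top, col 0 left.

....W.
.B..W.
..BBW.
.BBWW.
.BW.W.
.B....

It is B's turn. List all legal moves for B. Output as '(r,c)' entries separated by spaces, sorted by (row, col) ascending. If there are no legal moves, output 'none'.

Answer: (0,5) (1,5) (2,5) (3,5) (4,3) (4,5) (5,2) (5,3) (5,5)

Derivation:
(0,3): no bracket -> illegal
(0,5): flips 1 -> legal
(1,3): no bracket -> illegal
(1,5): flips 3 -> legal
(2,5): flips 1 -> legal
(3,5): flips 2 -> legal
(4,3): flips 2 -> legal
(4,5): flips 1 -> legal
(5,2): flips 1 -> legal
(5,3): flips 1 -> legal
(5,4): no bracket -> illegal
(5,5): flips 2 -> legal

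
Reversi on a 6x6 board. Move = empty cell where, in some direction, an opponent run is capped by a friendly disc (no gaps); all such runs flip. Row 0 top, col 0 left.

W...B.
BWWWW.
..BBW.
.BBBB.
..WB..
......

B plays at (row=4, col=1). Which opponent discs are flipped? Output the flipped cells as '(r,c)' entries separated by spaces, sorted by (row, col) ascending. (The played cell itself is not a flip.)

Answer: (4,2)

Derivation:
Dir NW: first cell '.' (not opp) -> no flip
Dir N: first cell 'B' (not opp) -> no flip
Dir NE: first cell 'B' (not opp) -> no flip
Dir W: first cell '.' (not opp) -> no flip
Dir E: opp run (4,2) capped by B -> flip
Dir SW: first cell '.' (not opp) -> no flip
Dir S: first cell '.' (not opp) -> no flip
Dir SE: first cell '.' (not opp) -> no flip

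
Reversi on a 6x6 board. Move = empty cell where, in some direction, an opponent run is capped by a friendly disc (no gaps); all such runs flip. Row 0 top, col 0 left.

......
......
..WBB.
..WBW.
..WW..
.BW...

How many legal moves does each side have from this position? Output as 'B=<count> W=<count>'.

Answer: B=8 W=7

Derivation:
-- B to move --
(1,1): flips 1 -> legal
(1,2): no bracket -> illegal
(1,3): no bracket -> illegal
(2,1): flips 1 -> legal
(2,5): no bracket -> illegal
(3,1): flips 1 -> legal
(3,5): flips 1 -> legal
(4,1): flips 1 -> legal
(4,4): flips 1 -> legal
(4,5): flips 1 -> legal
(5,3): flips 2 -> legal
(5,4): no bracket -> illegal
B mobility = 8
-- W to move --
(1,2): flips 1 -> legal
(1,3): flips 2 -> legal
(1,4): flips 2 -> legal
(1,5): flips 2 -> legal
(2,5): flips 2 -> legal
(3,5): no bracket -> illegal
(4,0): no bracket -> illegal
(4,1): no bracket -> illegal
(4,4): flips 1 -> legal
(5,0): flips 1 -> legal
W mobility = 7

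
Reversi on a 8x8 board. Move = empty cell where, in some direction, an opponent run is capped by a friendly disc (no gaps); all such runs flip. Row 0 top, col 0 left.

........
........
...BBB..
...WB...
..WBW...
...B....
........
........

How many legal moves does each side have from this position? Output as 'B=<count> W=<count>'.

Answer: B=7 W=7

Derivation:
-- B to move --
(2,2): no bracket -> illegal
(3,1): flips 1 -> legal
(3,2): flips 1 -> legal
(3,5): flips 1 -> legal
(4,1): flips 1 -> legal
(4,5): flips 1 -> legal
(5,1): flips 2 -> legal
(5,2): no bracket -> illegal
(5,4): flips 1 -> legal
(5,5): no bracket -> illegal
B mobility = 7
-- W to move --
(1,2): no bracket -> illegal
(1,3): flips 1 -> legal
(1,4): flips 2 -> legal
(1,5): flips 1 -> legal
(1,6): no bracket -> illegal
(2,2): no bracket -> illegal
(2,6): no bracket -> illegal
(3,2): no bracket -> illegal
(3,5): flips 1 -> legal
(3,6): no bracket -> illegal
(4,5): no bracket -> illegal
(5,2): no bracket -> illegal
(5,4): no bracket -> illegal
(6,2): flips 1 -> legal
(6,3): flips 2 -> legal
(6,4): flips 1 -> legal
W mobility = 7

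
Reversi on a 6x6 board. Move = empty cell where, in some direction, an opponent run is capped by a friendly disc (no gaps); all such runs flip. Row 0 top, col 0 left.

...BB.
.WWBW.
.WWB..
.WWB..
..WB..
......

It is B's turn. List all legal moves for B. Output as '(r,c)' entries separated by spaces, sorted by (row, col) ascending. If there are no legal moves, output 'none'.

Answer: (0,0) (0,1) (0,5) (1,0) (1,5) (2,0) (2,4) (2,5) (3,0) (4,0) (4,1) (5,1)

Derivation:
(0,0): flips 2 -> legal
(0,1): flips 1 -> legal
(0,2): no bracket -> illegal
(0,5): flips 1 -> legal
(1,0): flips 4 -> legal
(1,5): flips 1 -> legal
(2,0): flips 2 -> legal
(2,4): flips 1 -> legal
(2,5): flips 1 -> legal
(3,0): flips 4 -> legal
(4,0): flips 2 -> legal
(4,1): flips 2 -> legal
(5,1): flips 1 -> legal
(5,2): no bracket -> illegal
(5,3): no bracket -> illegal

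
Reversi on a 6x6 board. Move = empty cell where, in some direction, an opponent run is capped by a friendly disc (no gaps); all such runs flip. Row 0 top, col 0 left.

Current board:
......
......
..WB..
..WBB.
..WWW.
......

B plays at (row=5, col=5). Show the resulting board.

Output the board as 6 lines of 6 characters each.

Place B at (5,5); scan 8 dirs for brackets.
Dir NW: opp run (4,4) capped by B -> flip
Dir N: first cell '.' (not opp) -> no flip
Dir NE: edge -> no flip
Dir W: first cell '.' (not opp) -> no flip
Dir E: edge -> no flip
Dir SW: edge -> no flip
Dir S: edge -> no flip
Dir SE: edge -> no flip
All flips: (4,4)

Answer: ......
......
..WB..
..WBB.
..WWB.
.....B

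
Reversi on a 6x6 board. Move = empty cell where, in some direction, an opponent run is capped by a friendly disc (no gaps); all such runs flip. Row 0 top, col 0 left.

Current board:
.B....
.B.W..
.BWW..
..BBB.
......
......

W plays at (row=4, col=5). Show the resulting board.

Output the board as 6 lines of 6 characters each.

Answer: .B....
.B.W..
.BWW..
..BBW.
.....W
......

Derivation:
Place W at (4,5); scan 8 dirs for brackets.
Dir NW: opp run (3,4) capped by W -> flip
Dir N: first cell '.' (not opp) -> no flip
Dir NE: edge -> no flip
Dir W: first cell '.' (not opp) -> no flip
Dir E: edge -> no flip
Dir SW: first cell '.' (not opp) -> no flip
Dir S: first cell '.' (not opp) -> no flip
Dir SE: edge -> no flip
All flips: (3,4)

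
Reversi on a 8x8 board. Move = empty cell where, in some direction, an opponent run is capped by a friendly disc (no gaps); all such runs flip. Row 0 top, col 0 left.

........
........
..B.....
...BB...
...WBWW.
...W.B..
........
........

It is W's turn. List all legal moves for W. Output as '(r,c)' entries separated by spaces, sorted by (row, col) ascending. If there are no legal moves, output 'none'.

Answer: (2,3) (2,5) (3,5) (6,4) (6,5)

Derivation:
(1,1): no bracket -> illegal
(1,2): no bracket -> illegal
(1,3): no bracket -> illegal
(2,1): no bracket -> illegal
(2,3): flips 2 -> legal
(2,4): no bracket -> illegal
(2,5): flips 1 -> legal
(3,1): no bracket -> illegal
(3,2): no bracket -> illegal
(3,5): flips 1 -> legal
(4,2): no bracket -> illegal
(5,4): no bracket -> illegal
(5,6): no bracket -> illegal
(6,4): flips 1 -> legal
(6,5): flips 1 -> legal
(6,6): no bracket -> illegal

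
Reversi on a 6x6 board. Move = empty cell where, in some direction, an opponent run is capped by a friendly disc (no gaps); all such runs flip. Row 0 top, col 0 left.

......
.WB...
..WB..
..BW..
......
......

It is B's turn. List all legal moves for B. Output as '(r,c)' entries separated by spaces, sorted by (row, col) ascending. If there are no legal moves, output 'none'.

(0,0): no bracket -> illegal
(0,1): no bracket -> illegal
(0,2): no bracket -> illegal
(1,0): flips 1 -> legal
(1,3): no bracket -> illegal
(2,0): no bracket -> illegal
(2,1): flips 1 -> legal
(2,4): no bracket -> illegal
(3,1): no bracket -> illegal
(3,4): flips 1 -> legal
(4,2): no bracket -> illegal
(4,3): flips 1 -> legal
(4,4): no bracket -> illegal

Answer: (1,0) (2,1) (3,4) (4,3)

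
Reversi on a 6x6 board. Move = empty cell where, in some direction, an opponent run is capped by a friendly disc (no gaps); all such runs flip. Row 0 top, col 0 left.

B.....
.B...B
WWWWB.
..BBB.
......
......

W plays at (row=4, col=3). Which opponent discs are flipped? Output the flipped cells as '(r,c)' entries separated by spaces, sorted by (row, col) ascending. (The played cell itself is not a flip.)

Answer: (3,2) (3,3)

Derivation:
Dir NW: opp run (3,2) capped by W -> flip
Dir N: opp run (3,3) capped by W -> flip
Dir NE: opp run (3,4), next='.' -> no flip
Dir W: first cell '.' (not opp) -> no flip
Dir E: first cell '.' (not opp) -> no flip
Dir SW: first cell '.' (not opp) -> no flip
Dir S: first cell '.' (not opp) -> no flip
Dir SE: first cell '.' (not opp) -> no flip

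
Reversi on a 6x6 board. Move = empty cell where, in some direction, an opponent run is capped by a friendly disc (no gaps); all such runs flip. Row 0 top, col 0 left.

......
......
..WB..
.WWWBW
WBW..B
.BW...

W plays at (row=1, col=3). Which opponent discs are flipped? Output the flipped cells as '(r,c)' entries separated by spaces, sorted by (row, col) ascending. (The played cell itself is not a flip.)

Answer: (2,3)

Derivation:
Dir NW: first cell '.' (not opp) -> no flip
Dir N: first cell '.' (not opp) -> no flip
Dir NE: first cell '.' (not opp) -> no flip
Dir W: first cell '.' (not opp) -> no flip
Dir E: first cell '.' (not opp) -> no flip
Dir SW: first cell 'W' (not opp) -> no flip
Dir S: opp run (2,3) capped by W -> flip
Dir SE: first cell '.' (not opp) -> no flip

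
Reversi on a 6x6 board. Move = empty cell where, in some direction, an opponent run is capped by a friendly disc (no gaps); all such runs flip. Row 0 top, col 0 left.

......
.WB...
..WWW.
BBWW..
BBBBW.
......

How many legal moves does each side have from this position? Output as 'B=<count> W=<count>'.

Answer: B=7 W=8

Derivation:
-- B to move --
(0,0): no bracket -> illegal
(0,1): no bracket -> illegal
(0,2): no bracket -> illegal
(1,0): flips 1 -> legal
(1,3): flips 3 -> legal
(1,4): flips 2 -> legal
(1,5): flips 2 -> legal
(2,0): no bracket -> illegal
(2,1): flips 1 -> legal
(2,5): no bracket -> illegal
(3,4): flips 3 -> legal
(3,5): no bracket -> illegal
(4,5): flips 1 -> legal
(5,3): no bracket -> illegal
(5,4): no bracket -> illegal
(5,5): no bracket -> illegal
B mobility = 7
-- W to move --
(0,1): flips 1 -> legal
(0,2): flips 1 -> legal
(0,3): no bracket -> illegal
(1,3): flips 1 -> legal
(2,0): no bracket -> illegal
(2,1): no bracket -> illegal
(3,4): no bracket -> illegal
(5,0): flips 1 -> legal
(5,1): flips 1 -> legal
(5,2): flips 1 -> legal
(5,3): flips 1 -> legal
(5,4): flips 1 -> legal
W mobility = 8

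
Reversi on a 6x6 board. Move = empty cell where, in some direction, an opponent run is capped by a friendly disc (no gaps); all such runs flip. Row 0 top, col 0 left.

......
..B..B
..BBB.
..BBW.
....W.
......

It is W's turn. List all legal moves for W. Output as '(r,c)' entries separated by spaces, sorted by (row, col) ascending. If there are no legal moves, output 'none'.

Answer: (0,1) (1,1) (1,4) (3,1)

Derivation:
(0,1): flips 2 -> legal
(0,2): no bracket -> illegal
(0,3): no bracket -> illegal
(0,4): no bracket -> illegal
(0,5): no bracket -> illegal
(1,1): flips 2 -> legal
(1,3): no bracket -> illegal
(1,4): flips 1 -> legal
(2,1): no bracket -> illegal
(2,5): no bracket -> illegal
(3,1): flips 2 -> legal
(3,5): no bracket -> illegal
(4,1): no bracket -> illegal
(4,2): no bracket -> illegal
(4,3): no bracket -> illegal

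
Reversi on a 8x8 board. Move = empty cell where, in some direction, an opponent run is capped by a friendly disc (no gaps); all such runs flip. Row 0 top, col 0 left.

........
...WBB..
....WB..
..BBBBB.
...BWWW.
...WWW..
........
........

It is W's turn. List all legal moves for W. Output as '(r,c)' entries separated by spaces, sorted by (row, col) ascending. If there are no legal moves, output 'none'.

Answer: (0,4) (0,5) (0,6) (1,6) (2,1) (2,2) (2,3) (2,6) (2,7) (4,2)

Derivation:
(0,3): no bracket -> illegal
(0,4): flips 1 -> legal
(0,5): flips 3 -> legal
(0,6): flips 1 -> legal
(1,6): flips 2 -> legal
(2,1): flips 2 -> legal
(2,2): flips 1 -> legal
(2,3): flips 3 -> legal
(2,6): flips 3 -> legal
(2,7): flips 1 -> legal
(3,1): no bracket -> illegal
(3,7): no bracket -> illegal
(4,1): no bracket -> illegal
(4,2): flips 2 -> legal
(4,7): no bracket -> illegal
(5,2): no bracket -> illegal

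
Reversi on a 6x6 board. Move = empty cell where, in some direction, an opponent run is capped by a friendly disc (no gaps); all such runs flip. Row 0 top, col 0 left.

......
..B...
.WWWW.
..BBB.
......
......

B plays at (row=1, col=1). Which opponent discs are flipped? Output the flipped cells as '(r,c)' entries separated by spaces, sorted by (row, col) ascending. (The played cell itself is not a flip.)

Answer: (2,2)

Derivation:
Dir NW: first cell '.' (not opp) -> no flip
Dir N: first cell '.' (not opp) -> no flip
Dir NE: first cell '.' (not opp) -> no flip
Dir W: first cell '.' (not opp) -> no flip
Dir E: first cell 'B' (not opp) -> no flip
Dir SW: first cell '.' (not opp) -> no flip
Dir S: opp run (2,1), next='.' -> no flip
Dir SE: opp run (2,2) capped by B -> flip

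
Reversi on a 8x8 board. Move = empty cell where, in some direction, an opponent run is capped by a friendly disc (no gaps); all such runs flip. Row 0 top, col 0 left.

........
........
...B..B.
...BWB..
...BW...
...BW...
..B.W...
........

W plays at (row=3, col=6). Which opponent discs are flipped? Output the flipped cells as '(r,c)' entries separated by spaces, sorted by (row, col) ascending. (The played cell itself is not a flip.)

Answer: (3,5)

Derivation:
Dir NW: first cell '.' (not opp) -> no flip
Dir N: opp run (2,6), next='.' -> no flip
Dir NE: first cell '.' (not opp) -> no flip
Dir W: opp run (3,5) capped by W -> flip
Dir E: first cell '.' (not opp) -> no flip
Dir SW: first cell '.' (not opp) -> no flip
Dir S: first cell '.' (not opp) -> no flip
Dir SE: first cell '.' (not opp) -> no flip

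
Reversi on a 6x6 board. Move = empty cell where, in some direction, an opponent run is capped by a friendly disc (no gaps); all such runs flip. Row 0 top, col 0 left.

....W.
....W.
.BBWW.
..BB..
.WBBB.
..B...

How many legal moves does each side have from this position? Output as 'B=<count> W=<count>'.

Answer: B=7 W=4

Derivation:
-- B to move --
(0,3): no bracket -> illegal
(0,5): flips 2 -> legal
(1,2): no bracket -> illegal
(1,3): flips 1 -> legal
(1,5): flips 1 -> legal
(2,5): flips 2 -> legal
(3,0): flips 1 -> legal
(3,1): no bracket -> illegal
(3,4): no bracket -> illegal
(3,5): no bracket -> illegal
(4,0): flips 1 -> legal
(5,0): flips 1 -> legal
(5,1): no bracket -> illegal
B mobility = 7
-- W to move --
(1,0): no bracket -> illegal
(1,1): no bracket -> illegal
(1,2): no bracket -> illegal
(1,3): no bracket -> illegal
(2,0): flips 2 -> legal
(3,0): no bracket -> illegal
(3,1): no bracket -> illegal
(3,4): no bracket -> illegal
(3,5): no bracket -> illegal
(4,5): flips 3 -> legal
(5,1): flips 2 -> legal
(5,3): flips 2 -> legal
(5,4): no bracket -> illegal
(5,5): no bracket -> illegal
W mobility = 4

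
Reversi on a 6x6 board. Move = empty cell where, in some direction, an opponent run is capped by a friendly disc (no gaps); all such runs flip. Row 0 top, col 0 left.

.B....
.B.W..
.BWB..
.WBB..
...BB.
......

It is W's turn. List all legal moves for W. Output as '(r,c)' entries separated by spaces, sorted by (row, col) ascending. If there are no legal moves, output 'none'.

Answer: (0,0) (2,0) (2,4) (3,4) (4,2) (5,3) (5,5)

Derivation:
(0,0): flips 1 -> legal
(0,2): no bracket -> illegal
(1,0): no bracket -> illegal
(1,2): no bracket -> illegal
(1,4): no bracket -> illegal
(2,0): flips 1 -> legal
(2,4): flips 1 -> legal
(3,0): no bracket -> illegal
(3,4): flips 2 -> legal
(3,5): no bracket -> illegal
(4,1): no bracket -> illegal
(4,2): flips 1 -> legal
(4,5): no bracket -> illegal
(5,2): no bracket -> illegal
(5,3): flips 3 -> legal
(5,4): no bracket -> illegal
(5,5): flips 2 -> legal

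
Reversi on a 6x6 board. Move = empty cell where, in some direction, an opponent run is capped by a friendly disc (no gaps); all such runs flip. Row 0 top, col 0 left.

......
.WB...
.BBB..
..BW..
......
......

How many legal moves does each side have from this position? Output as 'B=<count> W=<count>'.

Answer: B=6 W=2

Derivation:
-- B to move --
(0,0): flips 1 -> legal
(0,1): flips 1 -> legal
(0,2): no bracket -> illegal
(1,0): flips 1 -> legal
(2,0): no bracket -> illegal
(2,4): no bracket -> illegal
(3,4): flips 1 -> legal
(4,2): no bracket -> illegal
(4,3): flips 1 -> legal
(4,4): flips 1 -> legal
B mobility = 6
-- W to move --
(0,1): no bracket -> illegal
(0,2): no bracket -> illegal
(0,3): no bracket -> illegal
(1,0): no bracket -> illegal
(1,3): flips 2 -> legal
(1,4): no bracket -> illegal
(2,0): no bracket -> illegal
(2,4): no bracket -> illegal
(3,0): no bracket -> illegal
(3,1): flips 2 -> legal
(3,4): no bracket -> illegal
(4,1): no bracket -> illegal
(4,2): no bracket -> illegal
(4,3): no bracket -> illegal
W mobility = 2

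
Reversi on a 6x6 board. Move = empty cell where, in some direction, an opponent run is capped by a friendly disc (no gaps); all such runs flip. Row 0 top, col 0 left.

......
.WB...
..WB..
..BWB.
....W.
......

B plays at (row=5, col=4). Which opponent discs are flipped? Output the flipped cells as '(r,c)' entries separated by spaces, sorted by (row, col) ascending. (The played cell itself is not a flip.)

Answer: (4,4)

Derivation:
Dir NW: first cell '.' (not opp) -> no flip
Dir N: opp run (4,4) capped by B -> flip
Dir NE: first cell '.' (not opp) -> no flip
Dir W: first cell '.' (not opp) -> no flip
Dir E: first cell '.' (not opp) -> no flip
Dir SW: edge -> no flip
Dir S: edge -> no flip
Dir SE: edge -> no flip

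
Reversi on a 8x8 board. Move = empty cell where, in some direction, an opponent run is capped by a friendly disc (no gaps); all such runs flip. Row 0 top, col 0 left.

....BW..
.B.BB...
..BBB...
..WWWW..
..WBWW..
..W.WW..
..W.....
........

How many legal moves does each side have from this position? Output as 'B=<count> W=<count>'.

Answer: B=12 W=6

Derivation:
-- B to move --
(0,6): flips 1 -> legal
(1,5): no bracket -> illegal
(1,6): no bracket -> illegal
(2,1): flips 1 -> legal
(2,5): flips 1 -> legal
(2,6): no bracket -> illegal
(3,1): no bracket -> illegal
(3,6): no bracket -> illegal
(4,1): flips 2 -> legal
(4,6): flips 3 -> legal
(5,1): flips 2 -> legal
(5,3): no bracket -> illegal
(5,6): flips 2 -> legal
(6,1): flips 1 -> legal
(6,3): no bracket -> illegal
(6,4): flips 3 -> legal
(6,5): flips 1 -> legal
(6,6): flips 3 -> legal
(7,1): no bracket -> illegal
(7,2): flips 4 -> legal
(7,3): no bracket -> illegal
B mobility = 12
-- W to move --
(0,0): flips 2 -> legal
(0,1): no bracket -> illegal
(0,2): flips 2 -> legal
(0,3): flips 3 -> legal
(1,0): no bracket -> illegal
(1,2): flips 2 -> legal
(1,5): flips 1 -> legal
(2,0): no bracket -> illegal
(2,1): no bracket -> illegal
(2,5): no bracket -> illegal
(3,1): no bracket -> illegal
(5,3): flips 1 -> legal
W mobility = 6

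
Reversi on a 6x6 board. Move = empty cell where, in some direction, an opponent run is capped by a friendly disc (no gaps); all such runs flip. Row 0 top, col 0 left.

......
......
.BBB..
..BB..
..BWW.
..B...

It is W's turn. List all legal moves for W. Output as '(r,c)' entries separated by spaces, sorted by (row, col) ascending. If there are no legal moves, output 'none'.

Answer: (1,0) (1,1) (1,3) (4,1)

Derivation:
(1,0): flips 2 -> legal
(1,1): flips 2 -> legal
(1,2): no bracket -> illegal
(1,3): flips 2 -> legal
(1,4): no bracket -> illegal
(2,0): no bracket -> illegal
(2,4): no bracket -> illegal
(3,0): no bracket -> illegal
(3,1): no bracket -> illegal
(3,4): no bracket -> illegal
(4,1): flips 1 -> legal
(5,1): no bracket -> illegal
(5,3): no bracket -> illegal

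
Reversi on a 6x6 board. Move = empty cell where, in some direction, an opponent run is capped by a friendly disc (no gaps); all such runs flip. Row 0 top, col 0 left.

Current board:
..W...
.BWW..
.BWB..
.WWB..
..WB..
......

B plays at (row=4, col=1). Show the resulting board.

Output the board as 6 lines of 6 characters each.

Place B at (4,1); scan 8 dirs for brackets.
Dir NW: first cell '.' (not opp) -> no flip
Dir N: opp run (3,1) capped by B -> flip
Dir NE: opp run (3,2) capped by B -> flip
Dir W: first cell '.' (not opp) -> no flip
Dir E: opp run (4,2) capped by B -> flip
Dir SW: first cell '.' (not opp) -> no flip
Dir S: first cell '.' (not opp) -> no flip
Dir SE: first cell '.' (not opp) -> no flip
All flips: (3,1) (3,2) (4,2)

Answer: ..W...
.BWW..
.BWB..
.BBB..
.BBB..
......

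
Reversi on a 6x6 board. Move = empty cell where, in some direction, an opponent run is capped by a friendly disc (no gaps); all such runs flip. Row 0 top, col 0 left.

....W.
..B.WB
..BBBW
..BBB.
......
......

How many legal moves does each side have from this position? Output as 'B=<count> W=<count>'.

Answer: B=3 W=5

Derivation:
-- B to move --
(0,3): no bracket -> illegal
(0,5): flips 1 -> legal
(1,3): flips 1 -> legal
(3,5): flips 1 -> legal
B mobility = 3
-- W to move --
(0,1): no bracket -> illegal
(0,2): no bracket -> illegal
(0,3): no bracket -> illegal
(0,5): flips 1 -> legal
(1,1): no bracket -> illegal
(1,3): no bracket -> illegal
(2,1): flips 3 -> legal
(3,1): no bracket -> illegal
(3,5): no bracket -> illegal
(4,1): flips 2 -> legal
(4,2): no bracket -> illegal
(4,3): flips 1 -> legal
(4,4): flips 2 -> legal
(4,5): no bracket -> illegal
W mobility = 5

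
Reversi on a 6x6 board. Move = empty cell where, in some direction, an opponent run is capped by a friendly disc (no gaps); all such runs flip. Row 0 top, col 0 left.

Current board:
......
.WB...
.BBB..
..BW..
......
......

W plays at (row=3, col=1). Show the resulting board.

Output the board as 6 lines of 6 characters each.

Answer: ......
.WB...
.WBB..
.WWW..
......
......

Derivation:
Place W at (3,1); scan 8 dirs for brackets.
Dir NW: first cell '.' (not opp) -> no flip
Dir N: opp run (2,1) capped by W -> flip
Dir NE: opp run (2,2), next='.' -> no flip
Dir W: first cell '.' (not opp) -> no flip
Dir E: opp run (3,2) capped by W -> flip
Dir SW: first cell '.' (not opp) -> no flip
Dir S: first cell '.' (not opp) -> no flip
Dir SE: first cell '.' (not opp) -> no flip
All flips: (2,1) (3,2)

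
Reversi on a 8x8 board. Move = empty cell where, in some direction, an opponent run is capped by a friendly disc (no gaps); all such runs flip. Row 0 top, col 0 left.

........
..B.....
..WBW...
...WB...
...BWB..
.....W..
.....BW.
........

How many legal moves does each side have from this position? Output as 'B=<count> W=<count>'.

Answer: B=6 W=8

Derivation:
-- B to move --
(1,1): no bracket -> illegal
(1,3): no bracket -> illegal
(1,4): flips 1 -> legal
(1,5): no bracket -> illegal
(2,1): flips 1 -> legal
(2,5): flips 1 -> legal
(3,1): no bracket -> illegal
(3,2): flips 2 -> legal
(3,5): no bracket -> illegal
(4,2): no bracket -> illegal
(4,6): no bracket -> illegal
(5,3): no bracket -> illegal
(5,4): flips 1 -> legal
(5,6): no bracket -> illegal
(5,7): no bracket -> illegal
(6,4): no bracket -> illegal
(6,7): flips 1 -> legal
(7,5): no bracket -> illegal
(7,6): no bracket -> illegal
(7,7): no bracket -> illegal
B mobility = 6
-- W to move --
(0,1): no bracket -> illegal
(0,2): flips 1 -> legal
(0,3): no bracket -> illegal
(1,1): no bracket -> illegal
(1,3): flips 1 -> legal
(1,4): no bracket -> illegal
(2,1): no bracket -> illegal
(2,5): no bracket -> illegal
(3,2): no bracket -> illegal
(3,5): flips 2 -> legal
(3,6): no bracket -> illegal
(4,2): flips 1 -> legal
(4,6): flips 1 -> legal
(5,2): no bracket -> illegal
(5,3): flips 1 -> legal
(5,4): no bracket -> illegal
(5,6): no bracket -> illegal
(6,4): flips 1 -> legal
(7,4): no bracket -> illegal
(7,5): flips 1 -> legal
(7,6): no bracket -> illegal
W mobility = 8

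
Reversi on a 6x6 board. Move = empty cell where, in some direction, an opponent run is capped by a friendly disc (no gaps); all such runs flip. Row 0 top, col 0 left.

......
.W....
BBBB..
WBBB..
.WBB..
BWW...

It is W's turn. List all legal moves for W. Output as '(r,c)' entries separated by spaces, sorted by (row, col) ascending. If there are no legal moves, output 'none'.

(1,0): flips 1 -> legal
(1,2): flips 4 -> legal
(1,3): no bracket -> illegal
(1,4): flips 2 -> legal
(2,4): flips 2 -> legal
(3,4): flips 4 -> legal
(4,0): no bracket -> illegal
(4,4): flips 4 -> legal
(5,3): no bracket -> illegal
(5,4): no bracket -> illegal

Answer: (1,0) (1,2) (1,4) (2,4) (3,4) (4,4)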